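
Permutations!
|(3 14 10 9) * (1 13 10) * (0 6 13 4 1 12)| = 8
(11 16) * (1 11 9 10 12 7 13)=[0, 11, 2, 3, 4, 5, 6, 13, 8, 10, 12, 16, 7, 1, 14, 15, 9]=(1 11 16 9 10 12 7 13)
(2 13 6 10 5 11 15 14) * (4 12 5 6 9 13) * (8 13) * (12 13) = (2 4 13 9 8 12 5 11 15 14)(6 10) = [0, 1, 4, 3, 13, 11, 10, 7, 12, 8, 6, 15, 5, 9, 2, 14]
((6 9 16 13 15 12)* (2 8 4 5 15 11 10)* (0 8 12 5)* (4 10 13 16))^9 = (16)(0 8 10 2 12 6 9 4)(5 15)(11 13)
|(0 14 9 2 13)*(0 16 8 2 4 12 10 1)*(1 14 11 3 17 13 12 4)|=|(0 11 3 17 13 16 8 2 12 10 14 9 1)|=13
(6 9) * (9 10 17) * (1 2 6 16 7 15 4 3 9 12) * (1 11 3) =(1 2 6 10 17 12 11 3 9 16 7 15 4) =[0, 2, 6, 9, 1, 5, 10, 15, 8, 16, 17, 3, 11, 13, 14, 4, 7, 12]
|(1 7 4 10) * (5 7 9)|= |(1 9 5 7 4 10)|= 6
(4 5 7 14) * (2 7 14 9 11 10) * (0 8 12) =(0 8 12)(2 7 9 11 10)(4 5 14) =[8, 1, 7, 3, 5, 14, 6, 9, 12, 11, 2, 10, 0, 13, 4]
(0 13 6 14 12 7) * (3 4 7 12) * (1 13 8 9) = [8, 13, 2, 4, 7, 5, 14, 0, 9, 1, 10, 11, 12, 6, 3] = (0 8 9 1 13 6 14 3 4 7)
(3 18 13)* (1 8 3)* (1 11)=(1 8 3 18 13 11)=[0, 8, 2, 18, 4, 5, 6, 7, 3, 9, 10, 1, 12, 11, 14, 15, 16, 17, 13]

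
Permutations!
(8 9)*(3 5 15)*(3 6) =[0, 1, 2, 5, 4, 15, 3, 7, 9, 8, 10, 11, 12, 13, 14, 6] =(3 5 15 6)(8 9)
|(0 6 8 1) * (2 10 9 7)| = |(0 6 8 1)(2 10 9 7)| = 4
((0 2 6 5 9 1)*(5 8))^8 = (0 2 6 8 5 9 1)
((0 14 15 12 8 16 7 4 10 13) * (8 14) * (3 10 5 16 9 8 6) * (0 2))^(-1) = ((0 6 3 10 13 2)(4 5 16 7)(8 9)(12 14 15))^(-1) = (0 2 13 10 3 6)(4 7 16 5)(8 9)(12 15 14)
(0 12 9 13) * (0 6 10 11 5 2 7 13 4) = (0 12 9 4)(2 7 13 6 10 11 5) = [12, 1, 7, 3, 0, 2, 10, 13, 8, 4, 11, 5, 9, 6]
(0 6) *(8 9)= (0 6)(8 9)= [6, 1, 2, 3, 4, 5, 0, 7, 9, 8]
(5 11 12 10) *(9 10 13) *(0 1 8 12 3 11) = (0 1 8 12 13 9 10 5)(3 11) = [1, 8, 2, 11, 4, 0, 6, 7, 12, 10, 5, 3, 13, 9]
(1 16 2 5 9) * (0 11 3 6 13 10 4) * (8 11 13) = [13, 16, 5, 6, 0, 9, 8, 7, 11, 1, 4, 3, 12, 10, 14, 15, 2] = (0 13 10 4)(1 16 2 5 9)(3 6 8 11)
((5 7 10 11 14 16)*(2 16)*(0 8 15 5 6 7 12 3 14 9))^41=((0 8 15 5 12 3 14 2 16 6 7 10 11 9))^41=(0 9 11 10 7 6 16 2 14 3 12 5 15 8)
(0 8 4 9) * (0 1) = (0 8 4 9 1) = [8, 0, 2, 3, 9, 5, 6, 7, 4, 1]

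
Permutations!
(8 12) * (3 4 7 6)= (3 4 7 6)(8 12)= [0, 1, 2, 4, 7, 5, 3, 6, 12, 9, 10, 11, 8]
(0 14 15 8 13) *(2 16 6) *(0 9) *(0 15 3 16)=(0 14 3 16 6 2)(8 13 9 15)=[14, 1, 0, 16, 4, 5, 2, 7, 13, 15, 10, 11, 12, 9, 3, 8, 6]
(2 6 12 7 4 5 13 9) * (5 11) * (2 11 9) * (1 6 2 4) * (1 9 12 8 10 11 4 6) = (4 12 7 9)(5 13 6 8 10 11) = [0, 1, 2, 3, 12, 13, 8, 9, 10, 4, 11, 5, 7, 6]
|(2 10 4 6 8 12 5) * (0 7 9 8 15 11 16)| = |(0 7 9 8 12 5 2 10 4 6 15 11 16)| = 13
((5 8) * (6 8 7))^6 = (5 6)(7 8)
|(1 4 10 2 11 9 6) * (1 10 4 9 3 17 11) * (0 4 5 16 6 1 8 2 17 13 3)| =|(0 4 5 16 6 10 17 11)(1 9)(2 8)(3 13)| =8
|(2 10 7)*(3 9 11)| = 3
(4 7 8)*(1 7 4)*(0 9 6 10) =[9, 7, 2, 3, 4, 5, 10, 8, 1, 6, 0] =(0 9 6 10)(1 7 8)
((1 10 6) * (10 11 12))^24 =(1 6 10 12 11) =((1 11 12 10 6))^24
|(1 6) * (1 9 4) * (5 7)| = |(1 6 9 4)(5 7)| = 4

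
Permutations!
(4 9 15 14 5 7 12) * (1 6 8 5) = [0, 6, 2, 3, 9, 7, 8, 12, 5, 15, 10, 11, 4, 13, 1, 14] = (1 6 8 5 7 12 4 9 15 14)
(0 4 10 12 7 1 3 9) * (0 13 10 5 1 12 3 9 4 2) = (0 2)(1 9 13 10 3 4 5)(7 12) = [2, 9, 0, 4, 5, 1, 6, 12, 8, 13, 3, 11, 7, 10]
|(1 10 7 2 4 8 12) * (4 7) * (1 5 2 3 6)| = |(1 10 4 8 12 5 2 7 3 6)| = 10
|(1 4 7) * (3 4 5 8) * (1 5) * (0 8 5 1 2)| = |(0 8 3 4 7 1 2)| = 7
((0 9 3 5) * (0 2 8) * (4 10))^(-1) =(0 8 2 5 3 9)(4 10) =((0 9 3 5 2 8)(4 10))^(-1)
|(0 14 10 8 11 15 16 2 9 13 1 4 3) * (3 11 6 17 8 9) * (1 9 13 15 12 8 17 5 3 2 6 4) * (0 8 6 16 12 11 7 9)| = 36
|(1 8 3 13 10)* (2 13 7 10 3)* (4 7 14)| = 9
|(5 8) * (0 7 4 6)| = |(0 7 4 6)(5 8)| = 4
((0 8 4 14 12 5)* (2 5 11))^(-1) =(0 5 2 11 12 14 4 8)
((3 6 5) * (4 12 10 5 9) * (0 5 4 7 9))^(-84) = (12)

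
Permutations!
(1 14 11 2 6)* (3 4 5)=(1 14 11 2 6)(3 4 5)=[0, 14, 6, 4, 5, 3, 1, 7, 8, 9, 10, 2, 12, 13, 11]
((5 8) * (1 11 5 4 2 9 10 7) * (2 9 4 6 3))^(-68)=((1 11 5 8 6 3 2 4 9 10 7))^(-68)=(1 10 4 3 8 11 7 9 2 6 5)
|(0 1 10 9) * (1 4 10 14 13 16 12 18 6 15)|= 8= |(0 4 10 9)(1 14 13 16 12 18 6 15)|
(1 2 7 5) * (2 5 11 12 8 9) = [0, 5, 7, 3, 4, 1, 6, 11, 9, 2, 10, 12, 8] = (1 5)(2 7 11 12 8 9)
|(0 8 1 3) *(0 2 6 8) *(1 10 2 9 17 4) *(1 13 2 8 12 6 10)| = 18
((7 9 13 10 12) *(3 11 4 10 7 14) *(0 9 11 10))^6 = (3 12)(10 14)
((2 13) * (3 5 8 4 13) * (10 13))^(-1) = (2 13 10 4 8 5 3)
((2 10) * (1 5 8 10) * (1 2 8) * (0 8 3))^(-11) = ((0 8 10 3)(1 5))^(-11) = (0 8 10 3)(1 5)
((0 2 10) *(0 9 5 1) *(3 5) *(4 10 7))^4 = ((0 2 7 4 10 9 3 5 1))^4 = (0 10 1 4 5 7 3 2 9)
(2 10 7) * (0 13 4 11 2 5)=[13, 1, 10, 3, 11, 0, 6, 5, 8, 9, 7, 2, 12, 4]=(0 13 4 11 2 10 7 5)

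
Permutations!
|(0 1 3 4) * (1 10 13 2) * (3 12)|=|(0 10 13 2 1 12 3 4)|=8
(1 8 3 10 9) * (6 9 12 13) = (1 8 3 10 12 13 6 9) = [0, 8, 2, 10, 4, 5, 9, 7, 3, 1, 12, 11, 13, 6]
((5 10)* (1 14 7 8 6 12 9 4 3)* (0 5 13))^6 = ((0 5 10 13)(1 14 7 8 6 12 9 4 3))^6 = (0 10)(1 9 8)(3 12 7)(4 6 14)(5 13)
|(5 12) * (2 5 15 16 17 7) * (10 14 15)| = |(2 5 12 10 14 15 16 17 7)| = 9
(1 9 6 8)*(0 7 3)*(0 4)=[7, 9, 2, 4, 0, 5, 8, 3, 1, 6]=(0 7 3 4)(1 9 6 8)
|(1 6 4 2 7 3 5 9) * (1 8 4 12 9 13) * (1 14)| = |(1 6 12 9 8 4 2 7 3 5 13 14)| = 12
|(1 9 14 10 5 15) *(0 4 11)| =|(0 4 11)(1 9 14 10 5 15)| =6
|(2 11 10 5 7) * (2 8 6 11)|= |(5 7 8 6 11 10)|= 6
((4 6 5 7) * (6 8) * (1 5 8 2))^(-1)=(1 2 4 7 5)(6 8)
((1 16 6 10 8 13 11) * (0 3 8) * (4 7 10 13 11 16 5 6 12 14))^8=(0 16 8 14 1 7 6)(3 12 11 4 5 10 13)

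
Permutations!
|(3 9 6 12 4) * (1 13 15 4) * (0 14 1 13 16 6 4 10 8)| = 30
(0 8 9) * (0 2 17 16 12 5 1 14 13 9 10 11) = (0 8 10 11)(1 14 13 9 2 17 16 12 5) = [8, 14, 17, 3, 4, 1, 6, 7, 10, 2, 11, 0, 5, 9, 13, 15, 12, 16]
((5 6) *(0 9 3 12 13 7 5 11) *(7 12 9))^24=(13)(0 11 6 5 7)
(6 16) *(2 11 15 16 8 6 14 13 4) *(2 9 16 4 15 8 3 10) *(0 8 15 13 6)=(0 8)(2 11 15 4 9 16 14 6 3 10)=[8, 1, 11, 10, 9, 5, 3, 7, 0, 16, 2, 15, 12, 13, 6, 4, 14]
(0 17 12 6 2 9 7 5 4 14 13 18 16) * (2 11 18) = (0 17 12 6 11 18 16)(2 9 7 5 4 14 13) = [17, 1, 9, 3, 14, 4, 11, 5, 8, 7, 10, 18, 6, 2, 13, 15, 0, 12, 16]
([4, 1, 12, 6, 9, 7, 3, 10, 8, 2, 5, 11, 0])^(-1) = [12, 1, 9, 6, 0, 10, 3, 5, 8, 4, 7, 11, 2]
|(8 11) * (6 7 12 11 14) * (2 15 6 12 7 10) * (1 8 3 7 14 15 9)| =35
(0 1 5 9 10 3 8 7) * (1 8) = (0 8 7)(1 5 9 10 3) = [8, 5, 2, 1, 4, 9, 6, 0, 7, 10, 3]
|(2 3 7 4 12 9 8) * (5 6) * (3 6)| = 9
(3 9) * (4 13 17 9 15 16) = (3 15 16 4 13 17 9) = [0, 1, 2, 15, 13, 5, 6, 7, 8, 3, 10, 11, 12, 17, 14, 16, 4, 9]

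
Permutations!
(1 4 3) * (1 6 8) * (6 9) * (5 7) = (1 4 3 9 6 8)(5 7) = [0, 4, 2, 9, 3, 7, 8, 5, 1, 6]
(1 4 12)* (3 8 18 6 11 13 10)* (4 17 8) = [0, 17, 2, 4, 12, 5, 11, 7, 18, 9, 3, 13, 1, 10, 14, 15, 16, 8, 6] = (1 17 8 18 6 11 13 10 3 4 12)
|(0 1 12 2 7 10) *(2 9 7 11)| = |(0 1 12 9 7 10)(2 11)| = 6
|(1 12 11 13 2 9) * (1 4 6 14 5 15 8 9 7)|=|(1 12 11 13 2 7)(4 6 14 5 15 8 9)|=42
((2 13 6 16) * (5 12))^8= ((2 13 6 16)(5 12))^8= (16)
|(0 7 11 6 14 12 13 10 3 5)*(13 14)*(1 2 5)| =|(0 7 11 6 13 10 3 1 2 5)(12 14)| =10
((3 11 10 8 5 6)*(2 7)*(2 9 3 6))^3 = ((2 7 9 3 11 10 8 5))^3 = (2 3 8 7 11 5 9 10)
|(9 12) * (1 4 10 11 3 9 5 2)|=9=|(1 4 10 11 3 9 12 5 2)|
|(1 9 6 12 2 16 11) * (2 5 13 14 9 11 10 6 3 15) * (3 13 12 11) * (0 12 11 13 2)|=|(0 12 5 11 1 3 15)(2 16 10 6 13 14 9)|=7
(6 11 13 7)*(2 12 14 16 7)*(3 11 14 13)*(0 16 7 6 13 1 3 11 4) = (0 16 6 14 7 13 2 12 1 3 4) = [16, 3, 12, 4, 0, 5, 14, 13, 8, 9, 10, 11, 1, 2, 7, 15, 6]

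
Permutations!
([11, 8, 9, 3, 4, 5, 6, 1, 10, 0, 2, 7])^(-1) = (0 9 2 10 8 1 7 11)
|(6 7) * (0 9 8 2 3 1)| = 6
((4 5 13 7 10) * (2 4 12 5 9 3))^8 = ((2 4 9 3)(5 13 7 10 12))^8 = (5 10 13 12 7)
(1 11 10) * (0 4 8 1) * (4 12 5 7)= (0 12 5 7 4 8 1 11 10)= [12, 11, 2, 3, 8, 7, 6, 4, 1, 9, 0, 10, 5]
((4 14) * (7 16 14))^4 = (16)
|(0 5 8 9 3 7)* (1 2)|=6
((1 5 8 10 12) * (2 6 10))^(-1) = (1 12 10 6 2 8 5)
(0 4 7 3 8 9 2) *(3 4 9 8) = (0 9 2)(4 7) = [9, 1, 0, 3, 7, 5, 6, 4, 8, 2]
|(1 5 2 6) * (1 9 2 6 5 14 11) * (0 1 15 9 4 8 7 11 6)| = 12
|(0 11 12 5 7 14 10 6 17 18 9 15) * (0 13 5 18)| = |(0 11 12 18 9 15 13 5 7 14 10 6 17)| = 13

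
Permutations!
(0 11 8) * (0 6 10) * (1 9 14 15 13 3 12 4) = (0 11 8 6 10)(1 9 14 15 13 3 12 4) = [11, 9, 2, 12, 1, 5, 10, 7, 6, 14, 0, 8, 4, 3, 15, 13]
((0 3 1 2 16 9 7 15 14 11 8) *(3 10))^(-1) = (0 8 11 14 15 7 9 16 2 1 3 10)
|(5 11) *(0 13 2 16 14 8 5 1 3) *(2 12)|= 11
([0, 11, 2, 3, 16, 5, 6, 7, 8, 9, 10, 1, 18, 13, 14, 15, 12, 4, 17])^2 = [0, 1, 2, 3, 12, 5, 6, 7, 8, 9, 10, 11, 17, 13, 14, 15, 18, 16, 4]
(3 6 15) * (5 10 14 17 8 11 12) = (3 6 15)(5 10 14 17 8 11 12) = [0, 1, 2, 6, 4, 10, 15, 7, 11, 9, 14, 12, 5, 13, 17, 3, 16, 8]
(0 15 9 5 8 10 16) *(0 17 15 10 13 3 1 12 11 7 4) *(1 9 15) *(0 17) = (0 10 16)(1 12 11 7 4 17)(3 9 5 8 13) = [10, 12, 2, 9, 17, 8, 6, 4, 13, 5, 16, 7, 11, 3, 14, 15, 0, 1]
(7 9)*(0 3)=[3, 1, 2, 0, 4, 5, 6, 9, 8, 7]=(0 3)(7 9)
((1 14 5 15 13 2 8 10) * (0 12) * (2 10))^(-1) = ((0 12)(1 14 5 15 13 10)(2 8))^(-1) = (0 12)(1 10 13 15 5 14)(2 8)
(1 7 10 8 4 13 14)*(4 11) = (1 7 10 8 11 4 13 14) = [0, 7, 2, 3, 13, 5, 6, 10, 11, 9, 8, 4, 12, 14, 1]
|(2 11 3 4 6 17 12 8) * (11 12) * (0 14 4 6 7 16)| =60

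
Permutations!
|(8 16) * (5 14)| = 2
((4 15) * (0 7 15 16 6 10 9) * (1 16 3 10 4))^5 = (0 6)(1 10)(3 15)(4 7)(9 16) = ((0 7 15 1 16 6 4 3 10 9))^5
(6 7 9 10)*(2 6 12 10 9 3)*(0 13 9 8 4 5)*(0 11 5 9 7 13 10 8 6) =(0 10 12 8 4 9 6 13 7 3 2)(5 11) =[10, 1, 0, 2, 9, 11, 13, 3, 4, 6, 12, 5, 8, 7]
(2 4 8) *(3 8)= (2 4 3 8)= [0, 1, 4, 8, 3, 5, 6, 7, 2]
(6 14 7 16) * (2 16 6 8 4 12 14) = (2 16 8 4 12 14 7 6) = [0, 1, 16, 3, 12, 5, 2, 6, 4, 9, 10, 11, 14, 13, 7, 15, 8]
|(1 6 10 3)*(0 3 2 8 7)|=|(0 3 1 6 10 2 8 7)|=8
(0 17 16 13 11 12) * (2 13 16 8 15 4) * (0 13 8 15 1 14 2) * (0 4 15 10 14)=(0 17 10 14 2 8 1)(11 12 13)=[17, 0, 8, 3, 4, 5, 6, 7, 1, 9, 14, 12, 13, 11, 2, 15, 16, 10]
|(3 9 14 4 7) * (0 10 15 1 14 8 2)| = 11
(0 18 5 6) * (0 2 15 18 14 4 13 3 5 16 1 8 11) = (0 14 4 13 3 5 6 2 15 18 16 1 8 11) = [14, 8, 15, 5, 13, 6, 2, 7, 11, 9, 10, 0, 12, 3, 4, 18, 1, 17, 16]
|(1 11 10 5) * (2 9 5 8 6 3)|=|(1 11 10 8 6 3 2 9 5)|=9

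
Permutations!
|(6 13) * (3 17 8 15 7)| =10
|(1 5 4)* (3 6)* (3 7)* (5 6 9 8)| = 8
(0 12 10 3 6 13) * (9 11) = (0 12 10 3 6 13)(9 11) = [12, 1, 2, 6, 4, 5, 13, 7, 8, 11, 3, 9, 10, 0]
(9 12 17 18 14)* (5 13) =(5 13)(9 12 17 18 14) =[0, 1, 2, 3, 4, 13, 6, 7, 8, 12, 10, 11, 17, 5, 9, 15, 16, 18, 14]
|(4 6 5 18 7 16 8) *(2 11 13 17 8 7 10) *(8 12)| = 22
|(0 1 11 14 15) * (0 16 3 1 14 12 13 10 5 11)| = |(0 14 15 16 3 1)(5 11 12 13 10)| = 30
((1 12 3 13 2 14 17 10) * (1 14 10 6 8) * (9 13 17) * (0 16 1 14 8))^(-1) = (0 6 17 3 12 1 16)(2 13 9 14 8 10)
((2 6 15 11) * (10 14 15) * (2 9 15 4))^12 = ((2 6 10 14 4)(9 15 11))^12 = (15)(2 10 4 6 14)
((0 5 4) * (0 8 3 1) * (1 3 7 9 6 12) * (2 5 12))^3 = ((0 12 1)(2 5 4 8 7 9 6))^3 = (12)(2 8 6 4 9 5 7)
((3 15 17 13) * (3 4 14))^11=(3 14 4 13 17 15)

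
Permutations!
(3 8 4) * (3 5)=[0, 1, 2, 8, 5, 3, 6, 7, 4]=(3 8 4 5)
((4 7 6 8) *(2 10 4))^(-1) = (2 8 6 7 4 10)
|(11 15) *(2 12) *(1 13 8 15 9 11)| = |(1 13 8 15)(2 12)(9 11)| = 4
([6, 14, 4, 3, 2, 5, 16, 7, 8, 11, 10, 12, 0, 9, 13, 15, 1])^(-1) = (0 12 11 9 13 14 1 16 6)(2 4)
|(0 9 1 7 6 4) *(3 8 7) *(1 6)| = 4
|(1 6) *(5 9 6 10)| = 5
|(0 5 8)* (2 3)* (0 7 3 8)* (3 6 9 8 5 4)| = 20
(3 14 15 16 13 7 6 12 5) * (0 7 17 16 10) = (0 7 6 12 5 3 14 15 10)(13 17 16) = [7, 1, 2, 14, 4, 3, 12, 6, 8, 9, 0, 11, 5, 17, 15, 10, 13, 16]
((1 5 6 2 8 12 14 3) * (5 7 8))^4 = ((1 7 8 12 14 3)(2 5 6))^4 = (1 14 8)(2 5 6)(3 12 7)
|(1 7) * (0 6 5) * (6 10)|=4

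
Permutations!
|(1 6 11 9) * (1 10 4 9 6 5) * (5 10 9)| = 4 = |(1 10 4 5)(6 11)|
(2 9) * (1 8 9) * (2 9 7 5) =[0, 8, 1, 3, 4, 2, 6, 5, 7, 9] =(9)(1 8 7 5 2)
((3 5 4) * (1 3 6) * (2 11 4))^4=(1 11 3 4 5 6 2)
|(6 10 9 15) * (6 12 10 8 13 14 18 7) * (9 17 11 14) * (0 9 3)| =14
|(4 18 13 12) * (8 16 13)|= |(4 18 8 16 13 12)|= 6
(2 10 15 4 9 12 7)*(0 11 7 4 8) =(0 11 7 2 10 15 8)(4 9 12) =[11, 1, 10, 3, 9, 5, 6, 2, 0, 12, 15, 7, 4, 13, 14, 8]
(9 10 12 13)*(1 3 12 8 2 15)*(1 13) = [0, 3, 15, 12, 4, 5, 6, 7, 2, 10, 8, 11, 1, 9, 14, 13] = (1 3 12)(2 15 13 9 10 8)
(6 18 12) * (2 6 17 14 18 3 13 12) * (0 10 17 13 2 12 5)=[10, 1, 6, 2, 4, 0, 3, 7, 8, 9, 17, 11, 13, 5, 18, 15, 16, 14, 12]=(0 10 17 14 18 12 13 5)(2 6 3)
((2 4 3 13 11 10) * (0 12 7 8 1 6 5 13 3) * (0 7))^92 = (1 5 11 2 7)(4 8 6 13 10)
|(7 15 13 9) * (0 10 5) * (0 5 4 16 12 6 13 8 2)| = 12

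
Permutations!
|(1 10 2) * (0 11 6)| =|(0 11 6)(1 10 2)| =3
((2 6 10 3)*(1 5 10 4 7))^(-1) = (1 7 4 6 2 3 10 5)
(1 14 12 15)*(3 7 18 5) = (1 14 12 15)(3 7 18 5) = [0, 14, 2, 7, 4, 3, 6, 18, 8, 9, 10, 11, 15, 13, 12, 1, 16, 17, 5]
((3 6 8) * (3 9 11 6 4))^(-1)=(3 4)(6 11 9 8)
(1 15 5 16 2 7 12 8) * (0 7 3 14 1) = (0 7 12 8)(1 15 5 16 2 3 14) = [7, 15, 3, 14, 4, 16, 6, 12, 0, 9, 10, 11, 8, 13, 1, 5, 2]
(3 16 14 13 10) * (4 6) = (3 16 14 13 10)(4 6) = [0, 1, 2, 16, 6, 5, 4, 7, 8, 9, 3, 11, 12, 10, 13, 15, 14]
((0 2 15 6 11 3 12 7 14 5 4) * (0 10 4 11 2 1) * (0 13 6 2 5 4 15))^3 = ((0 1 13 6 5 11 3 12 7 14 4 10 15 2))^3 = (0 6 3 14 15 1 5 12 4 2 13 11 7 10)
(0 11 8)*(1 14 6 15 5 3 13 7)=(0 11 8)(1 14 6 15 5 3 13 7)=[11, 14, 2, 13, 4, 3, 15, 1, 0, 9, 10, 8, 12, 7, 6, 5]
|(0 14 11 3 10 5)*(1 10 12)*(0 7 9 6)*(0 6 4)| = |(0 14 11 3 12 1 10 5 7 9 4)| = 11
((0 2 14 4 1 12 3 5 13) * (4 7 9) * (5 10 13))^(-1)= ((0 2 14 7 9 4 1 12 3 10 13))^(-1)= (0 13 10 3 12 1 4 9 7 14 2)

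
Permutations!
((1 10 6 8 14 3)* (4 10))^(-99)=((1 4 10 6 8 14 3))^(-99)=(1 3 14 8 6 10 4)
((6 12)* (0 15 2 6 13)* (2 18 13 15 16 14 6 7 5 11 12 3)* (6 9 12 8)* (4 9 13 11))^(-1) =((0 16 14 13)(2 7 5 4 9 12 15 18 11 8 6 3))^(-1) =(0 13 14 16)(2 3 6 8 11 18 15 12 9 4 5 7)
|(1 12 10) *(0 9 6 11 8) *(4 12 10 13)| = 30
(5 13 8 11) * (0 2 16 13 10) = (0 2 16 13 8 11 5 10) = [2, 1, 16, 3, 4, 10, 6, 7, 11, 9, 0, 5, 12, 8, 14, 15, 13]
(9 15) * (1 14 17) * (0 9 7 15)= (0 9)(1 14 17)(7 15)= [9, 14, 2, 3, 4, 5, 6, 15, 8, 0, 10, 11, 12, 13, 17, 7, 16, 1]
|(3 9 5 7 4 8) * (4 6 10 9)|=15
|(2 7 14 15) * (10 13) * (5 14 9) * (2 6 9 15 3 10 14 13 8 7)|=10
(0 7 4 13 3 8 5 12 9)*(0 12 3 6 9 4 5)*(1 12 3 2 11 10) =(0 7 5 2 11 10 1 12 4 13 6 9 3 8) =[7, 12, 11, 8, 13, 2, 9, 5, 0, 3, 1, 10, 4, 6]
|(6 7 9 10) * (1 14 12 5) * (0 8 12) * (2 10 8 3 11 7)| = 30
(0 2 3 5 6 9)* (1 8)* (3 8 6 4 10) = (0 2 8 1 6 9)(3 5 4 10) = [2, 6, 8, 5, 10, 4, 9, 7, 1, 0, 3]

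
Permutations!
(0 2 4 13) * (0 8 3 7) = [2, 1, 4, 7, 13, 5, 6, 0, 3, 9, 10, 11, 12, 8] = (0 2 4 13 8 3 7)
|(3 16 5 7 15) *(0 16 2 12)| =|(0 16 5 7 15 3 2 12)| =8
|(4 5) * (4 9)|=3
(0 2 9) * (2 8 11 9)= (0 8 11 9)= [8, 1, 2, 3, 4, 5, 6, 7, 11, 0, 10, 9]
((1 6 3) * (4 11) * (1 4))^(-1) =((1 6 3 4 11))^(-1) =(1 11 4 3 6)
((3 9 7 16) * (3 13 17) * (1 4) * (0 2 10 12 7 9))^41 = ((0 2 10 12 7 16 13 17 3)(1 4))^41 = (0 16 2 13 10 17 12 3 7)(1 4)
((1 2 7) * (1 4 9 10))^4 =(1 9 7)(2 10 4)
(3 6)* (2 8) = (2 8)(3 6) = [0, 1, 8, 6, 4, 5, 3, 7, 2]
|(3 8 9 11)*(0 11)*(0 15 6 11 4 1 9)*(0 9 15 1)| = |(0 4)(1 15 6 11 3 8 9)| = 14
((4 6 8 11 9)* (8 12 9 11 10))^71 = ((4 6 12 9)(8 10))^71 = (4 9 12 6)(8 10)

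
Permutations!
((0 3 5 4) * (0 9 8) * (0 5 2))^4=(9)(0 3 2)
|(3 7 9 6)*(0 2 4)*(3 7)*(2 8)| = |(0 8 2 4)(6 7 9)| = 12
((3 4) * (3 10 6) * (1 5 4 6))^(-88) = ((1 5 4 10)(3 6))^(-88) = (10)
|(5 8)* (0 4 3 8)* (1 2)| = |(0 4 3 8 5)(1 2)| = 10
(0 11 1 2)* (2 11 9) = (0 9 2)(1 11) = [9, 11, 0, 3, 4, 5, 6, 7, 8, 2, 10, 1]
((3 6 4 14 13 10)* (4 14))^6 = ((3 6 14 13 10))^6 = (3 6 14 13 10)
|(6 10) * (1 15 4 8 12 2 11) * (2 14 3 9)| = 10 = |(1 15 4 8 12 14 3 9 2 11)(6 10)|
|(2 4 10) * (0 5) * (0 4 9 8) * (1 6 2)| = |(0 5 4 10 1 6 2 9 8)| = 9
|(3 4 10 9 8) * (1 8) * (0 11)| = |(0 11)(1 8 3 4 10 9)| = 6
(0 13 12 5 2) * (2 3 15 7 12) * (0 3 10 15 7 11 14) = (0 13 2 3 7 12 5 10 15 11 14) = [13, 1, 3, 7, 4, 10, 6, 12, 8, 9, 15, 14, 5, 2, 0, 11]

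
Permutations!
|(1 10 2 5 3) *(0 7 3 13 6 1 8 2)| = |(0 7 3 8 2 5 13 6 1 10)| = 10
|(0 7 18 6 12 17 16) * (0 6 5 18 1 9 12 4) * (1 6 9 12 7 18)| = 11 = |(0 18 5 1 12 17 16 9 7 6 4)|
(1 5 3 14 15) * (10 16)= (1 5 3 14 15)(10 16)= [0, 5, 2, 14, 4, 3, 6, 7, 8, 9, 16, 11, 12, 13, 15, 1, 10]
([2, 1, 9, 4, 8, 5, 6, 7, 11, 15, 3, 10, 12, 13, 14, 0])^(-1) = [15, 1, 0, 10, 3, 5, 6, 7, 4, 2, 11, 8, 12, 13, 14, 9]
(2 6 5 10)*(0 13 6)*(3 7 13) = [3, 1, 0, 7, 4, 10, 5, 13, 8, 9, 2, 11, 12, 6] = (0 3 7 13 6 5 10 2)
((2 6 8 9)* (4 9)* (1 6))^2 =(1 8 9)(2 6 4)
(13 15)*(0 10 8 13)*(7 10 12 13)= [12, 1, 2, 3, 4, 5, 6, 10, 7, 9, 8, 11, 13, 15, 14, 0]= (0 12 13 15)(7 10 8)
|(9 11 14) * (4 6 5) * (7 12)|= 6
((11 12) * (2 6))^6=(12)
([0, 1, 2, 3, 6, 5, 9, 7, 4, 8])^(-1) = (4 8 9 6)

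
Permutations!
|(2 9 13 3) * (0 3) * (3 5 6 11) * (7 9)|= 9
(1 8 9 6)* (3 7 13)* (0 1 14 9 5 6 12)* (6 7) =[1, 8, 2, 6, 4, 7, 14, 13, 5, 12, 10, 11, 0, 3, 9] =(0 1 8 5 7 13 3 6 14 9 12)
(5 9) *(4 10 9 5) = [0, 1, 2, 3, 10, 5, 6, 7, 8, 4, 9] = (4 10 9)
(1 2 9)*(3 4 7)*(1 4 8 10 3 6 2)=(2 9 4 7 6)(3 8 10)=[0, 1, 9, 8, 7, 5, 2, 6, 10, 4, 3]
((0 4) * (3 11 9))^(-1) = ((0 4)(3 11 9))^(-1) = (0 4)(3 9 11)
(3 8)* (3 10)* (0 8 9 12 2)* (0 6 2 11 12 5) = (0 8 10 3 9 5)(2 6)(11 12) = [8, 1, 6, 9, 4, 0, 2, 7, 10, 5, 3, 12, 11]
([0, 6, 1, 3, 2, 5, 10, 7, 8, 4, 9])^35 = (1 2 4 9 10 6)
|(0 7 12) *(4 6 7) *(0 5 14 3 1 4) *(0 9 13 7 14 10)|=|(0 9 13 7 12 5 10)(1 4 6 14 3)|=35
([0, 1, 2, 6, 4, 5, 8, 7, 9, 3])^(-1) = [0, 1, 2, 9, 4, 5, 3, 7, 6, 8]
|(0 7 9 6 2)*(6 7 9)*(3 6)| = 6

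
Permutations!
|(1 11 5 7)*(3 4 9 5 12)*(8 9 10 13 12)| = 30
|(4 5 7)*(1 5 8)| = 5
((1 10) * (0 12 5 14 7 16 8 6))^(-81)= ((0 12 5 14 7 16 8 6)(1 10))^(-81)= (0 6 8 16 7 14 5 12)(1 10)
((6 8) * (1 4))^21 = ((1 4)(6 8))^21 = (1 4)(6 8)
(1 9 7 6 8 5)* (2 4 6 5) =[0, 9, 4, 3, 6, 1, 8, 5, 2, 7] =(1 9 7 5)(2 4 6 8)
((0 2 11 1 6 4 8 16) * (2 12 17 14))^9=(0 8 6 11 14 12 16 4 1 2 17)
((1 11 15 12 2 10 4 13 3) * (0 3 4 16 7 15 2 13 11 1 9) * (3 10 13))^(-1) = (0 9 3 12 15 7 16 10)(2 11 4 13)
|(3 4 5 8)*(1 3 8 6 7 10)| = 7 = |(1 3 4 5 6 7 10)|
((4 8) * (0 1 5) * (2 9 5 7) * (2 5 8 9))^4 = (4 9 8)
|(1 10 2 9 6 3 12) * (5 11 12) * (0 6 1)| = |(0 6 3 5 11 12)(1 10 2 9)| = 12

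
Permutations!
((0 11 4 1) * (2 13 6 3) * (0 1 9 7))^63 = ((0 11 4 9 7)(2 13 6 3))^63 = (0 9 11 7 4)(2 3 6 13)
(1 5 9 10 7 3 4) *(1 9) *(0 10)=(0 10 7 3 4 9)(1 5)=[10, 5, 2, 4, 9, 1, 6, 3, 8, 0, 7]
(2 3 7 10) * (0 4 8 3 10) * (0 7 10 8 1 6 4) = (1 6 4)(2 8 3 10) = [0, 6, 8, 10, 1, 5, 4, 7, 3, 9, 2]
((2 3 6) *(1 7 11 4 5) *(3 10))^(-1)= (1 5 4 11 7)(2 6 3 10)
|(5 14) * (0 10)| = |(0 10)(5 14)| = 2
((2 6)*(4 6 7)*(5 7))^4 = (2 6 4 7 5)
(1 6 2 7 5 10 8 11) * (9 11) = [0, 6, 7, 3, 4, 10, 2, 5, 9, 11, 8, 1] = (1 6 2 7 5 10 8 9 11)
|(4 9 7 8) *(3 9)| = |(3 9 7 8 4)| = 5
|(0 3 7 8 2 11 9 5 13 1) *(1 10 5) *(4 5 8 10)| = 9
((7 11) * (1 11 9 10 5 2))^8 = (1 11 7 9 10 5 2)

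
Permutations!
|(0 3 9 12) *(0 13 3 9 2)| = 6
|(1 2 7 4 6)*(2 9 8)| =7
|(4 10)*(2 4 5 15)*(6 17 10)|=7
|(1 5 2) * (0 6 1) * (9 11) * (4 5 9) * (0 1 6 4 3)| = |(0 4 5 2 1 9 11 3)| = 8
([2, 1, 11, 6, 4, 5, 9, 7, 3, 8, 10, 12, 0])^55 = (0 12 11 2)(3 8 9 6)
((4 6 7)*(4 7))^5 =(7)(4 6)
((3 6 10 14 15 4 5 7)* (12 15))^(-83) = (3 5 15 14 6 7 4 12 10)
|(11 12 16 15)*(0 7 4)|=12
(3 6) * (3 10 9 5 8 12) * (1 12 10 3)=(1 12)(3 6)(5 8 10 9)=[0, 12, 2, 6, 4, 8, 3, 7, 10, 5, 9, 11, 1]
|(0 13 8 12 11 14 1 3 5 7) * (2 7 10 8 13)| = 24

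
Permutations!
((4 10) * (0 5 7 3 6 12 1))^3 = ((0 5 7 3 6 12 1)(4 10))^3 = (0 3 1 7 12 5 6)(4 10)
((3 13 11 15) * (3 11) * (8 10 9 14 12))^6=((3 13)(8 10 9 14 12)(11 15))^6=(15)(8 10 9 14 12)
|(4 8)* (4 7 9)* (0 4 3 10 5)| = |(0 4 8 7 9 3 10 5)| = 8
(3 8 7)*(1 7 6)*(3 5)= (1 7 5 3 8 6)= [0, 7, 2, 8, 4, 3, 1, 5, 6]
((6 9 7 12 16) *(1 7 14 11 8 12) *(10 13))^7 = ((1 7)(6 9 14 11 8 12 16)(10 13))^7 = (16)(1 7)(10 13)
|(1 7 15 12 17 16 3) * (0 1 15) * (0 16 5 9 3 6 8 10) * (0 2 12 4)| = |(0 1 7 16 6 8 10 2 12 17 5 9 3 15 4)| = 15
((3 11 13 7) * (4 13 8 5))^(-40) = ((3 11 8 5 4 13 7))^(-40) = (3 8 4 7 11 5 13)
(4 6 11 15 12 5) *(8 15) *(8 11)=[0, 1, 2, 3, 6, 4, 8, 7, 15, 9, 10, 11, 5, 13, 14, 12]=(4 6 8 15 12 5)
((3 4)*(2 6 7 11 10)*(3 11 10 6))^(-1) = ((2 3 4 11 6 7 10))^(-1) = (2 10 7 6 11 4 3)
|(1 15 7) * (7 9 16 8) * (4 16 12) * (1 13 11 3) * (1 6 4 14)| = |(1 15 9 12 14)(3 6 4 16 8 7 13 11)| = 40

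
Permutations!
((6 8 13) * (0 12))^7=((0 12)(6 8 13))^7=(0 12)(6 8 13)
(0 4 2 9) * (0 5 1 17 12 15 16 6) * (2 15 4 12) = [12, 17, 9, 3, 15, 1, 0, 7, 8, 5, 10, 11, 4, 13, 14, 16, 6, 2] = (0 12 4 15 16 6)(1 17 2 9 5)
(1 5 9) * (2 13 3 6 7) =(1 5 9)(2 13 3 6 7) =[0, 5, 13, 6, 4, 9, 7, 2, 8, 1, 10, 11, 12, 3]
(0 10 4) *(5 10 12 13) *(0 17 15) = (0 12 13 5 10 4 17 15) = [12, 1, 2, 3, 17, 10, 6, 7, 8, 9, 4, 11, 13, 5, 14, 0, 16, 15]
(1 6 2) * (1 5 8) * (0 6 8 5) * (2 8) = (0 6 8 1 2) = [6, 2, 0, 3, 4, 5, 8, 7, 1]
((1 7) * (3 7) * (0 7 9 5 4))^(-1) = (0 4 5 9 3 1 7)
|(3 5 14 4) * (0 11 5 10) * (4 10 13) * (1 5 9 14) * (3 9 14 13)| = 12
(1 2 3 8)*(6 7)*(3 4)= (1 2 4 3 8)(6 7)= [0, 2, 4, 8, 3, 5, 7, 6, 1]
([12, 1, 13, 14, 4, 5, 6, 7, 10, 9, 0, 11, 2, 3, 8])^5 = (0 14 2 10 3 12 8 13)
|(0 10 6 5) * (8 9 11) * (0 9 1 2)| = 9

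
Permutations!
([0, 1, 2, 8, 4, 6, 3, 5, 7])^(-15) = (8)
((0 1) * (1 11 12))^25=(0 11 12 1)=((0 11 12 1))^25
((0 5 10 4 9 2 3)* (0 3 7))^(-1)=(0 7 2 9 4 10 5)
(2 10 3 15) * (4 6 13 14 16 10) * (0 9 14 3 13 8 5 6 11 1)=(0 9 14 16 10 13 3 15 2 4 11 1)(5 6 8)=[9, 0, 4, 15, 11, 6, 8, 7, 5, 14, 13, 1, 12, 3, 16, 2, 10]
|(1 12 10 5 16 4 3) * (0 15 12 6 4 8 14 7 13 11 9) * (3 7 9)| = 63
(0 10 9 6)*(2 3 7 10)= (0 2 3 7 10 9 6)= [2, 1, 3, 7, 4, 5, 0, 10, 8, 6, 9]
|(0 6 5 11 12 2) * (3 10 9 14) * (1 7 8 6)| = 36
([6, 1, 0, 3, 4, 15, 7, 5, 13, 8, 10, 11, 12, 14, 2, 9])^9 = [2, 1, 14, 3, 4, 7, 0, 6, 9, 15, 10, 11, 12, 8, 13, 5]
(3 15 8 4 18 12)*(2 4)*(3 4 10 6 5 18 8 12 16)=(2 10 6 5 18 16 3 15 12 4 8)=[0, 1, 10, 15, 8, 18, 5, 7, 2, 9, 6, 11, 4, 13, 14, 12, 3, 17, 16]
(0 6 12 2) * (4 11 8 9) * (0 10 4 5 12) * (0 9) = [6, 1, 10, 3, 11, 12, 9, 7, 0, 5, 4, 8, 2] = (0 6 9 5 12 2 10 4 11 8)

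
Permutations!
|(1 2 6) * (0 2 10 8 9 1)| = 12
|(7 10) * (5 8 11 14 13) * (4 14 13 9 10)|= 20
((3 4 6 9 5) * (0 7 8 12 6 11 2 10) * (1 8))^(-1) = (0 10 2 11 4 3 5 9 6 12 8 1 7)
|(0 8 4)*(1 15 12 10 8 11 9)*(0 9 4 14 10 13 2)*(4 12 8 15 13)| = |(0 11 12 4 9 1 13 2)(8 14 10 15)| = 8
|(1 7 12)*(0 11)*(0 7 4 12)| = 3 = |(0 11 7)(1 4 12)|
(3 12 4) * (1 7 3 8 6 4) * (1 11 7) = (3 12 11 7)(4 8 6) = [0, 1, 2, 12, 8, 5, 4, 3, 6, 9, 10, 7, 11]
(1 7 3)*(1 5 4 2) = (1 7 3 5 4 2) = [0, 7, 1, 5, 2, 4, 6, 3]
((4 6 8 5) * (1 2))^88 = ((1 2)(4 6 8 5))^88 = (8)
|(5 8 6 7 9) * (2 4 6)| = |(2 4 6 7 9 5 8)| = 7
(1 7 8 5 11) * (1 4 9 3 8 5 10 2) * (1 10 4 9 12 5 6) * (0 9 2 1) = (0 9 3 8 4 12 5 11 2 10 1 7 6) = [9, 7, 10, 8, 12, 11, 0, 6, 4, 3, 1, 2, 5]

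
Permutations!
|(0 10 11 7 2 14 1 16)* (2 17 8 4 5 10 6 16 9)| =84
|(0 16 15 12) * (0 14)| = 5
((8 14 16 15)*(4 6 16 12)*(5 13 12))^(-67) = ((4 6 16 15 8 14 5 13 12))^(-67) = (4 14 6 5 16 13 15 12 8)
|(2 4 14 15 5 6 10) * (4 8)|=8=|(2 8 4 14 15 5 6 10)|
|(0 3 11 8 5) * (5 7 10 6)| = |(0 3 11 8 7 10 6 5)| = 8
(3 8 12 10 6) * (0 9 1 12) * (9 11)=(0 11 9 1 12 10 6 3 8)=[11, 12, 2, 8, 4, 5, 3, 7, 0, 1, 6, 9, 10]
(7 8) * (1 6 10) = (1 6 10)(7 8) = [0, 6, 2, 3, 4, 5, 10, 8, 7, 9, 1]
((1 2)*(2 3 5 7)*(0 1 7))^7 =(0 5 3 1)(2 7)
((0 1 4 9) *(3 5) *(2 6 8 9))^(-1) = ((0 1 4 2 6 8 9)(3 5))^(-1) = (0 9 8 6 2 4 1)(3 5)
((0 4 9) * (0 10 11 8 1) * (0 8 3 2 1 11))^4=(1 2 3 11 8)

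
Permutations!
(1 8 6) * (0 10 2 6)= [10, 8, 6, 3, 4, 5, 1, 7, 0, 9, 2]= (0 10 2 6 1 8)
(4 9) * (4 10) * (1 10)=[0, 10, 2, 3, 9, 5, 6, 7, 8, 1, 4]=(1 10 4 9)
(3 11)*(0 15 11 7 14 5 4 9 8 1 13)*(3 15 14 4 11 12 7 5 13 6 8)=(0 14 13)(1 6 8)(3 5 11 15 12 7 4 9)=[14, 6, 2, 5, 9, 11, 8, 4, 1, 3, 10, 15, 7, 0, 13, 12]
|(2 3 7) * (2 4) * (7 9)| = 5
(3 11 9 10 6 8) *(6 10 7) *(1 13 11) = (1 13 11 9 7 6 8 3) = [0, 13, 2, 1, 4, 5, 8, 6, 3, 7, 10, 9, 12, 11]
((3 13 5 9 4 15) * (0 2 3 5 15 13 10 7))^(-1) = (0 7 10 3 2)(4 9 5 15 13) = ((0 2 3 10 7)(4 13 15 5 9))^(-1)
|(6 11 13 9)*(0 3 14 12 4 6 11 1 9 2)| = |(0 3 14 12 4 6 1 9 11 13 2)| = 11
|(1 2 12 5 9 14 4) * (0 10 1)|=9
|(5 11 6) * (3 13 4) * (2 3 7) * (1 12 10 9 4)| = 9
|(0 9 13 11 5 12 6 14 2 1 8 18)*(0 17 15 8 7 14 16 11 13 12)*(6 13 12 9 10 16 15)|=|(0 10 16 11 5)(1 7 14 2)(6 15 8 18 17)(12 13)|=20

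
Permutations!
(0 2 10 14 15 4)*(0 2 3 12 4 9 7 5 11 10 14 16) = (0 3 12 4 2 14 15 9 7 5 11 10 16) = [3, 1, 14, 12, 2, 11, 6, 5, 8, 7, 16, 10, 4, 13, 15, 9, 0]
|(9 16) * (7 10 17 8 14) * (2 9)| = 15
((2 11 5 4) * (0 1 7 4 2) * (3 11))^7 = ((0 1 7 4)(2 3 11 5))^7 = (0 4 7 1)(2 5 11 3)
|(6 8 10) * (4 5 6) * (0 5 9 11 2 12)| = |(0 5 6 8 10 4 9 11 2 12)| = 10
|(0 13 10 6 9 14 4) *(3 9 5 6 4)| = |(0 13 10 4)(3 9 14)(5 6)| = 12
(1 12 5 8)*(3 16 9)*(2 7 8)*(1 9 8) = (1 12 5 2 7)(3 16 8 9) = [0, 12, 7, 16, 4, 2, 6, 1, 9, 3, 10, 11, 5, 13, 14, 15, 8]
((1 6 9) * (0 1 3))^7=(0 6 3 1 9)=((0 1 6 9 3))^7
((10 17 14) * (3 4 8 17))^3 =(3 17)(4 14)(8 10)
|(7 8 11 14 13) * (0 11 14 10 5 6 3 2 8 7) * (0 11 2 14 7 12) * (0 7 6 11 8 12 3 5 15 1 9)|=15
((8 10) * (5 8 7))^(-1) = (5 7 10 8)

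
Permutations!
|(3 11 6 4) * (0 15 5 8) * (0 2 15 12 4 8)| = 10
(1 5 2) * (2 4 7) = [0, 5, 1, 3, 7, 4, 6, 2] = (1 5 4 7 2)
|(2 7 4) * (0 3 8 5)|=|(0 3 8 5)(2 7 4)|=12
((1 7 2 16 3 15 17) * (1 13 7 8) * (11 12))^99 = ((1 8)(2 16 3 15 17 13 7)(11 12))^99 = (1 8)(2 16 3 15 17 13 7)(11 12)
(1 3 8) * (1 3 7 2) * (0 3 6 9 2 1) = (0 3 8 6 9 2)(1 7) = [3, 7, 0, 8, 4, 5, 9, 1, 6, 2]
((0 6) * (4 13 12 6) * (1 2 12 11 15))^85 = ((0 4 13 11 15 1 2 12 6))^85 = (0 15 6 11 12 13 2 4 1)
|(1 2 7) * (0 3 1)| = |(0 3 1 2 7)| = 5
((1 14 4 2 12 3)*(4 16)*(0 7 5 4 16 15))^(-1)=((16)(0 7 5 4 2 12 3 1 14 15))^(-1)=(16)(0 15 14 1 3 12 2 4 5 7)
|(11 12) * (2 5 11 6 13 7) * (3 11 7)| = 15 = |(2 5 7)(3 11 12 6 13)|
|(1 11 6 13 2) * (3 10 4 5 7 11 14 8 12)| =13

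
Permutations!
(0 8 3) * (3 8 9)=(0 9 3)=[9, 1, 2, 0, 4, 5, 6, 7, 8, 3]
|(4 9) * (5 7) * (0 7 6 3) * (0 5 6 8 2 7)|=6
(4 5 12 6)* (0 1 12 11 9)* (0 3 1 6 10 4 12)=(0 6 12 10 4 5 11 9 3 1)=[6, 0, 2, 1, 5, 11, 12, 7, 8, 3, 4, 9, 10]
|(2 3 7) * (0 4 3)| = 5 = |(0 4 3 7 2)|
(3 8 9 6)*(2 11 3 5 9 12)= (2 11 3 8 12)(5 9 6)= [0, 1, 11, 8, 4, 9, 5, 7, 12, 6, 10, 3, 2]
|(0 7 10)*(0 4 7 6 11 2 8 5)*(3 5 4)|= 10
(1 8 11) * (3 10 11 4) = (1 8 4 3 10 11) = [0, 8, 2, 10, 3, 5, 6, 7, 4, 9, 11, 1]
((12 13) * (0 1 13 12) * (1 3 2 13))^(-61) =((0 3 2 13))^(-61) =(0 13 2 3)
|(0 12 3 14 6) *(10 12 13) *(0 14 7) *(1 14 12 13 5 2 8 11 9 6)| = 10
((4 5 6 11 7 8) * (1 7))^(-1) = (1 11 6 5 4 8 7)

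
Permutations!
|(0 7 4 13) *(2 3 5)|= |(0 7 4 13)(2 3 5)|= 12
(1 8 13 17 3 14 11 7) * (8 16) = [0, 16, 2, 14, 4, 5, 6, 1, 13, 9, 10, 7, 12, 17, 11, 15, 8, 3] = (1 16 8 13 17 3 14 11 7)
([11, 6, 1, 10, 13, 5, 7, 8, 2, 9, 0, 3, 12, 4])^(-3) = (0 11 3 10)(1 7 2 6 8)(4 13)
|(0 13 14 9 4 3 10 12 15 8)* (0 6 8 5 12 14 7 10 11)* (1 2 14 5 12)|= |(0 13 7 10 5 1 2 14 9 4 3 11)(6 8)(12 15)|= 12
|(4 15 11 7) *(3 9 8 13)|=|(3 9 8 13)(4 15 11 7)|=4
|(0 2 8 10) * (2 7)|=|(0 7 2 8 10)|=5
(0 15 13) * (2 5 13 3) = (0 15 3 2 5 13) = [15, 1, 5, 2, 4, 13, 6, 7, 8, 9, 10, 11, 12, 0, 14, 3]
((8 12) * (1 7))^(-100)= (12)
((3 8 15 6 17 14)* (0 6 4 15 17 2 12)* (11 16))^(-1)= (0 12 2 6)(3 14 17 8)(4 15)(11 16)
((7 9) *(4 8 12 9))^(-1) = (4 7 9 12 8)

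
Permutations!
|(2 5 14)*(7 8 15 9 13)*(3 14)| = 20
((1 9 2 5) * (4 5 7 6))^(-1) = ((1 9 2 7 6 4 5))^(-1) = (1 5 4 6 7 2 9)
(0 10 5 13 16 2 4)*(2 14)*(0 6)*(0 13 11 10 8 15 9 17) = (0 8 15 9 17)(2 4 6 13 16 14)(5 11 10) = [8, 1, 4, 3, 6, 11, 13, 7, 15, 17, 5, 10, 12, 16, 2, 9, 14, 0]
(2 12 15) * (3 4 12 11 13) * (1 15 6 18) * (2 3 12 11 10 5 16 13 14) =(1 15 3 4 11 14 2 10 5 16 13 12 6 18) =[0, 15, 10, 4, 11, 16, 18, 7, 8, 9, 5, 14, 6, 12, 2, 3, 13, 17, 1]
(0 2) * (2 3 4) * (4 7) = (0 3 7 4 2) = [3, 1, 0, 7, 2, 5, 6, 4]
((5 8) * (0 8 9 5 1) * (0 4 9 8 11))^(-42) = (11)(1 5 4 8 9) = ((0 11)(1 4 9 5 8))^(-42)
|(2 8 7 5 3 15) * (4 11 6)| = 6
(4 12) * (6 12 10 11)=(4 10 11 6 12)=[0, 1, 2, 3, 10, 5, 12, 7, 8, 9, 11, 6, 4]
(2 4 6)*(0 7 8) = (0 7 8)(2 4 6) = [7, 1, 4, 3, 6, 5, 2, 8, 0]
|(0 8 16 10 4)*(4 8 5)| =|(0 5 4)(8 16 10)| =3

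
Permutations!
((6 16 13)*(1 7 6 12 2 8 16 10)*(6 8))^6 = ((1 7 8 16 13 12 2 6 10))^6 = (1 2 16)(6 13 7)(8 10 12)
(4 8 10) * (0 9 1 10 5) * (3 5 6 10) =(0 9 1 3 5)(4 8 6 10) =[9, 3, 2, 5, 8, 0, 10, 7, 6, 1, 4]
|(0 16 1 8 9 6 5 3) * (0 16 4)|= |(0 4)(1 8 9 6 5 3 16)|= 14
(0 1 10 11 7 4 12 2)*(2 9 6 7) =(0 1 10 11 2)(4 12 9 6 7) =[1, 10, 0, 3, 12, 5, 7, 4, 8, 6, 11, 2, 9]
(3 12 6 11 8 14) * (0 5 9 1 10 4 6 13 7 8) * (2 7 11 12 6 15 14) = (0 5 9 1 10 4 15 14 3 6 12 13 11)(2 7 8) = [5, 10, 7, 6, 15, 9, 12, 8, 2, 1, 4, 0, 13, 11, 3, 14]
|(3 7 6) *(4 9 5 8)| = 12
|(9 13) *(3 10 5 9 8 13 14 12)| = 6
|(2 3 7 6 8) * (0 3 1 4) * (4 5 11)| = |(0 3 7 6 8 2 1 5 11 4)| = 10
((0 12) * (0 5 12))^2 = (12)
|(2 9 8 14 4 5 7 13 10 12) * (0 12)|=|(0 12 2 9 8 14 4 5 7 13 10)|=11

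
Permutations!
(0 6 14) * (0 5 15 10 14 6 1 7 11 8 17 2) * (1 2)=(0 2)(1 7 11 8 17)(5 15 10 14)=[2, 7, 0, 3, 4, 15, 6, 11, 17, 9, 14, 8, 12, 13, 5, 10, 16, 1]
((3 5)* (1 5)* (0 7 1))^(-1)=((0 7 1 5 3))^(-1)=(0 3 5 1 7)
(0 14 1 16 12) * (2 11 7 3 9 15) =[14, 16, 11, 9, 4, 5, 6, 3, 8, 15, 10, 7, 0, 13, 1, 2, 12] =(0 14 1 16 12)(2 11 7 3 9 15)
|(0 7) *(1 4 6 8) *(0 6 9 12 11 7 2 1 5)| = 11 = |(0 2 1 4 9 12 11 7 6 8 5)|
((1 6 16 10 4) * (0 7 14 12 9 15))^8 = ((0 7 14 12 9 15)(1 6 16 10 4))^8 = (0 14 9)(1 10 6 4 16)(7 12 15)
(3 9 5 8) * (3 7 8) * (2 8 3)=[0, 1, 8, 9, 4, 2, 6, 3, 7, 5]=(2 8 7 3 9 5)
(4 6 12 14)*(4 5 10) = [0, 1, 2, 3, 6, 10, 12, 7, 8, 9, 4, 11, 14, 13, 5] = (4 6 12 14 5 10)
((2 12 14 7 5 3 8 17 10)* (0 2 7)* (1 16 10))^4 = (1 5)(3 16)(7 17)(8 10)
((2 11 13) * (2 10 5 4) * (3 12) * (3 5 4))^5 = (13)(3 5 12)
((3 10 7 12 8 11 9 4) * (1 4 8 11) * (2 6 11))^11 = (12)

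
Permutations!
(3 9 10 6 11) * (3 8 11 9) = (6 9 10)(8 11) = [0, 1, 2, 3, 4, 5, 9, 7, 11, 10, 6, 8]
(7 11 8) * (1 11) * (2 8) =(1 11 2 8 7) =[0, 11, 8, 3, 4, 5, 6, 1, 7, 9, 10, 2]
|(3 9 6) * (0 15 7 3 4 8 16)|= |(0 15 7 3 9 6 4 8 16)|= 9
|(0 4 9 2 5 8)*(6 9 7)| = |(0 4 7 6 9 2 5 8)| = 8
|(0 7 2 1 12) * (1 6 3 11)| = |(0 7 2 6 3 11 1 12)| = 8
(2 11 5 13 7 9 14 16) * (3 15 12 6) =[0, 1, 11, 15, 4, 13, 3, 9, 8, 14, 10, 5, 6, 7, 16, 12, 2] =(2 11 5 13 7 9 14 16)(3 15 12 6)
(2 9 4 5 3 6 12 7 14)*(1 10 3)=(1 10 3 6 12 7 14 2 9 4 5)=[0, 10, 9, 6, 5, 1, 12, 14, 8, 4, 3, 11, 7, 13, 2]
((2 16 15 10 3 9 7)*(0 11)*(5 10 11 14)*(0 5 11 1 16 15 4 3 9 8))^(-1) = ((0 14 11 5 10 9 7 2 15 1 16 4 3 8))^(-1) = (0 8 3 4 16 1 15 2 7 9 10 5 11 14)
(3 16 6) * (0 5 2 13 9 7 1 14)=(0 5 2 13 9 7 1 14)(3 16 6)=[5, 14, 13, 16, 4, 2, 3, 1, 8, 7, 10, 11, 12, 9, 0, 15, 6]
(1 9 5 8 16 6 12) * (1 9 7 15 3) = (1 7 15 3)(5 8 16 6 12 9) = [0, 7, 2, 1, 4, 8, 12, 15, 16, 5, 10, 11, 9, 13, 14, 3, 6]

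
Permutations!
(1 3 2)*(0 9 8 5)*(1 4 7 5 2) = (0 9 8 2 4 7 5)(1 3) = [9, 3, 4, 1, 7, 0, 6, 5, 2, 8]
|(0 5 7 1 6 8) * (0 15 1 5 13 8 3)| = 14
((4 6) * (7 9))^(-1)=(4 6)(7 9)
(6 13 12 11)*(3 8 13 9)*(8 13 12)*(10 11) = (3 13 8 12 10 11 6 9) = [0, 1, 2, 13, 4, 5, 9, 7, 12, 3, 11, 6, 10, 8]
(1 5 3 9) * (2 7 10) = (1 5 3 9)(2 7 10) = [0, 5, 7, 9, 4, 3, 6, 10, 8, 1, 2]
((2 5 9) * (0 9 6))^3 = ((0 9 2 5 6))^3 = (0 5 9 6 2)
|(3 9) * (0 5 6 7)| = 4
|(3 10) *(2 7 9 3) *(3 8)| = |(2 7 9 8 3 10)| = 6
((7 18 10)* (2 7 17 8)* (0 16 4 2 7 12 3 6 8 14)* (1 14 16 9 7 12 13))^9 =((0 9 7 18 10 17 16 4 2 13 1 14)(3 6 8 12))^9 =(0 13 16 18)(1 4 10 9)(2 17 7 14)(3 6 8 12)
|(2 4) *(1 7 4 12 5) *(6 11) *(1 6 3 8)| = |(1 7 4 2 12 5 6 11 3 8)| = 10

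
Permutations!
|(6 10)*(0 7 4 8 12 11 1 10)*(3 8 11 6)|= 10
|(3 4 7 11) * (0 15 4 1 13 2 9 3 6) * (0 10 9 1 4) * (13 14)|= 28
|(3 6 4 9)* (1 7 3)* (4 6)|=5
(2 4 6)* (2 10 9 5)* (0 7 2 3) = [7, 1, 4, 0, 6, 3, 10, 2, 8, 5, 9] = (0 7 2 4 6 10 9 5 3)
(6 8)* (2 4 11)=(2 4 11)(6 8)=[0, 1, 4, 3, 11, 5, 8, 7, 6, 9, 10, 2]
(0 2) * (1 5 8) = [2, 5, 0, 3, 4, 8, 6, 7, 1] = (0 2)(1 5 8)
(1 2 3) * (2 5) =(1 5 2 3) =[0, 5, 3, 1, 4, 2]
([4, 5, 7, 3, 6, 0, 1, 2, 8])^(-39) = [4, 5, 7, 3, 6, 0, 1, 2, 8]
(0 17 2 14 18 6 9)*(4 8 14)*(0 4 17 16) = (0 16)(2 17)(4 8 14 18 6 9) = [16, 1, 17, 3, 8, 5, 9, 7, 14, 4, 10, 11, 12, 13, 18, 15, 0, 2, 6]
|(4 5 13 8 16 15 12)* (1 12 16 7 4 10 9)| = 20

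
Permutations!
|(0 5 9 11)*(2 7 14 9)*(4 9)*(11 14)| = |(0 5 2 7 11)(4 9 14)| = 15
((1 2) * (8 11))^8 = (11)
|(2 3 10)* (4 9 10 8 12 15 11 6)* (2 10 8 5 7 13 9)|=|(2 3 5 7 13 9 8 12 15 11 6 4)|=12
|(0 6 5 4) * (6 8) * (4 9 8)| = |(0 4)(5 9 8 6)| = 4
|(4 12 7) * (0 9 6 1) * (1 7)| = |(0 9 6 7 4 12 1)| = 7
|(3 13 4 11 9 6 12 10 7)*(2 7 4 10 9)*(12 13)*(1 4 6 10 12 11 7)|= |(1 4 7 3 11 2)(6 13 12 9 10)|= 30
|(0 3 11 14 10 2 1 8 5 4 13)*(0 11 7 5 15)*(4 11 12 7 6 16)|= |(0 3 6 16 4 13 12 7 5 11 14 10 2 1 8 15)|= 16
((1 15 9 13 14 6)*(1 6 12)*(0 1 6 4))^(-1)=(0 4 6 12 14 13 9 15 1)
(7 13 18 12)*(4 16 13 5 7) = [0, 1, 2, 3, 16, 7, 6, 5, 8, 9, 10, 11, 4, 18, 14, 15, 13, 17, 12] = (4 16 13 18 12)(5 7)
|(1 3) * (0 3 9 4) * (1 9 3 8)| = 6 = |(0 8 1 3 9 4)|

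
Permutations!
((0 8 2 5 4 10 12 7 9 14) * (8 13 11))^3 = ((0 13 11 8 2 5 4 10 12 7 9 14))^3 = (0 8 4 7)(2 10 9 13)(5 12 14 11)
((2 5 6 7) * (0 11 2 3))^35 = (11)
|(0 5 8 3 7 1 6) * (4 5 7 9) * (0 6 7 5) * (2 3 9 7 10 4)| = 10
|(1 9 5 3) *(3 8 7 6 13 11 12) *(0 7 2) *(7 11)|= |(0 11 12 3 1 9 5 8 2)(6 13 7)|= 9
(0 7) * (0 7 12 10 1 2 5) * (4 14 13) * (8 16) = (0 12 10 1 2 5)(4 14 13)(8 16) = [12, 2, 5, 3, 14, 0, 6, 7, 16, 9, 1, 11, 10, 4, 13, 15, 8]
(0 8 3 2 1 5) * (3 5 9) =(0 8 5)(1 9 3 2) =[8, 9, 1, 2, 4, 0, 6, 7, 5, 3]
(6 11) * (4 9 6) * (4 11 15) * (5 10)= [0, 1, 2, 3, 9, 10, 15, 7, 8, 6, 5, 11, 12, 13, 14, 4]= (4 9 6 15)(5 10)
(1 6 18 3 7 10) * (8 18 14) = (1 6 14 8 18 3 7 10) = [0, 6, 2, 7, 4, 5, 14, 10, 18, 9, 1, 11, 12, 13, 8, 15, 16, 17, 3]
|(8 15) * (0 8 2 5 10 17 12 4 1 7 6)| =12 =|(0 8 15 2 5 10 17 12 4 1 7 6)|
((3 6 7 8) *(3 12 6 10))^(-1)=(3 10)(6 12 8 7)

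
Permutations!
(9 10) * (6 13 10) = [0, 1, 2, 3, 4, 5, 13, 7, 8, 6, 9, 11, 12, 10] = (6 13 10 9)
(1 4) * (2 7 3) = [0, 4, 7, 2, 1, 5, 6, 3] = (1 4)(2 7 3)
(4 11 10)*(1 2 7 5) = (1 2 7 5)(4 11 10) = [0, 2, 7, 3, 11, 1, 6, 5, 8, 9, 4, 10]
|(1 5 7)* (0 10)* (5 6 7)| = |(0 10)(1 6 7)| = 6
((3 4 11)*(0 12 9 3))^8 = (0 9 4)(3 11 12)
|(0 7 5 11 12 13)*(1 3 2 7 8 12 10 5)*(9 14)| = |(0 8 12 13)(1 3 2 7)(5 11 10)(9 14)| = 12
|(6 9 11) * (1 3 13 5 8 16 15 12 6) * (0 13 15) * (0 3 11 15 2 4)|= 8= |(0 13 5 8 16 3 2 4)(1 11)(6 9 15 12)|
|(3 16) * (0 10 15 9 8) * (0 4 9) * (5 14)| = |(0 10 15)(3 16)(4 9 8)(5 14)| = 6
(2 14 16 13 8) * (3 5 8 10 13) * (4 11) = (2 14 16 3 5 8)(4 11)(10 13) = [0, 1, 14, 5, 11, 8, 6, 7, 2, 9, 13, 4, 12, 10, 16, 15, 3]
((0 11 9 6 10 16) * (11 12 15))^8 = ((0 12 15 11 9 6 10 16))^8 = (16)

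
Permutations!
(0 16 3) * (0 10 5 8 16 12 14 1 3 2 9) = (0 12 14 1 3 10 5 8 16 2 9) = [12, 3, 9, 10, 4, 8, 6, 7, 16, 0, 5, 11, 14, 13, 1, 15, 2]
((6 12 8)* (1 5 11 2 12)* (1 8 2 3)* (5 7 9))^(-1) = ((1 7 9 5 11 3)(2 12)(6 8))^(-1) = (1 3 11 5 9 7)(2 12)(6 8)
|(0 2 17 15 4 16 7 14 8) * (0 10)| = 10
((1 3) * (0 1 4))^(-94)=(0 3)(1 4)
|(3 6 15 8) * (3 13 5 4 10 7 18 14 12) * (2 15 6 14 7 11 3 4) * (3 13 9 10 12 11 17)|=22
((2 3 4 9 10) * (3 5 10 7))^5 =((2 5 10)(3 4 9 7))^5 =(2 10 5)(3 4 9 7)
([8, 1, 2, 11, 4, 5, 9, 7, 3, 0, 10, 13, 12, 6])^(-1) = (0 9 6 13 11 3 8)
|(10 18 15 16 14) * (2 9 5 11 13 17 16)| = 11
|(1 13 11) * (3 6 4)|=|(1 13 11)(3 6 4)|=3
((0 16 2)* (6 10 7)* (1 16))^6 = ((0 1 16 2)(6 10 7))^6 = (0 16)(1 2)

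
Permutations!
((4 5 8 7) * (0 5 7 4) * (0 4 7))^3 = (0 7 5 4 8)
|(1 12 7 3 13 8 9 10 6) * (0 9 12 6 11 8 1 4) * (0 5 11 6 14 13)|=33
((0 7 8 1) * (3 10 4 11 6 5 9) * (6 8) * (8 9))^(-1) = (0 1 8 5 6 7)(3 9 11 4 10)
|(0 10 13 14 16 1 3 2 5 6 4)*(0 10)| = 10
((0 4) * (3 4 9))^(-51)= (0 9 3 4)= ((0 9 3 4))^(-51)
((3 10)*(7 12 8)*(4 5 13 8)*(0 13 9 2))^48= ((0 13 8 7 12 4 5 9 2)(3 10))^48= (0 7 5)(2 8 4)(9 13 12)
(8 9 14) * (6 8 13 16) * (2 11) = [0, 1, 11, 3, 4, 5, 8, 7, 9, 14, 10, 2, 12, 16, 13, 15, 6] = (2 11)(6 8 9 14 13 16)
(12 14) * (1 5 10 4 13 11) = (1 5 10 4 13 11)(12 14) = [0, 5, 2, 3, 13, 10, 6, 7, 8, 9, 4, 1, 14, 11, 12]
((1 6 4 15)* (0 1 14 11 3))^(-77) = (0 4 11 1 15 3 6 14) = ((0 1 6 4 15 14 11 3))^(-77)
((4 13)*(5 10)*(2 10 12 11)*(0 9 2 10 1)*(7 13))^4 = (4 7 13)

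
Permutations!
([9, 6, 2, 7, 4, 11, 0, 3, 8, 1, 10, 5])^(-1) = [6, 9, 2, 7, 4, 11, 1, 3, 8, 0, 10, 5]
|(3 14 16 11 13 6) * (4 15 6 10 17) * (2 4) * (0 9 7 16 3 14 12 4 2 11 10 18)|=|(0 9 7 16 10 17 11 13 18)(3 12 4 15 6 14)|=18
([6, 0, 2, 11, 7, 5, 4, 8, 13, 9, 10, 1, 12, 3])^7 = (0 11 13 7 6 1 3 8 4)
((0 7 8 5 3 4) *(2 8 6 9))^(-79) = (0 6 2 5 4 7 9 8 3) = ((0 7 6 9 2 8 5 3 4))^(-79)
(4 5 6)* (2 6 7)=(2 6 4 5 7)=[0, 1, 6, 3, 5, 7, 4, 2]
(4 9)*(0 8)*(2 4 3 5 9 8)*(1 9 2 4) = [4, 9, 1, 5, 8, 2, 6, 7, 0, 3] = (0 4 8)(1 9 3 5 2)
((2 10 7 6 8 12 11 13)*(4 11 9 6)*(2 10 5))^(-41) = (2 5)(4 7 10 13 11)(6 9 12 8)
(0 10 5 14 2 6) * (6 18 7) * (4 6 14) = (0 10 5 4 6)(2 18 7 14) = [10, 1, 18, 3, 6, 4, 0, 14, 8, 9, 5, 11, 12, 13, 2, 15, 16, 17, 7]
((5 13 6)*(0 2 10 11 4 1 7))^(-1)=((0 2 10 11 4 1 7)(5 13 6))^(-1)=(0 7 1 4 11 10 2)(5 6 13)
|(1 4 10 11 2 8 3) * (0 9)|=|(0 9)(1 4 10 11 2 8 3)|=14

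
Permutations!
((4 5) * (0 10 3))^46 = ((0 10 3)(4 5))^46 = (0 10 3)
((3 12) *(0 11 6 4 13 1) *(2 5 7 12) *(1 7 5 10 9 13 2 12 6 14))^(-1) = ((0 11 14 1)(2 10 9 13 7 6 4)(3 12))^(-1) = (0 1 14 11)(2 4 6 7 13 9 10)(3 12)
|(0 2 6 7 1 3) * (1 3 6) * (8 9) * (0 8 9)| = 7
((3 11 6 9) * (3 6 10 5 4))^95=(11)(6 9)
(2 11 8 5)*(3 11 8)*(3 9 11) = (2 8 5)(9 11) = [0, 1, 8, 3, 4, 2, 6, 7, 5, 11, 10, 9]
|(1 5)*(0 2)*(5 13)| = 6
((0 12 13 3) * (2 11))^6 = (0 13)(3 12)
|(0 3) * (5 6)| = |(0 3)(5 6)| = 2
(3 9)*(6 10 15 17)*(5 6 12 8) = (3 9)(5 6 10 15 17 12 8) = [0, 1, 2, 9, 4, 6, 10, 7, 5, 3, 15, 11, 8, 13, 14, 17, 16, 12]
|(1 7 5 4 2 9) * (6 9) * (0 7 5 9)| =|(0 7 9 1 5 4 2 6)| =8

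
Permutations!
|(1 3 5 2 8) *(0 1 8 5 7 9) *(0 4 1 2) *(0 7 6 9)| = 20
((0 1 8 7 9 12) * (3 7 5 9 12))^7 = (0 12 7 3 9 5 8 1)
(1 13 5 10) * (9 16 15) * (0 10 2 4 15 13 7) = [10, 7, 4, 3, 15, 2, 6, 0, 8, 16, 1, 11, 12, 5, 14, 9, 13] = (0 10 1 7)(2 4 15 9 16 13 5)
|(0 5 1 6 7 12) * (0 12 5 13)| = |(0 13)(1 6 7 5)| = 4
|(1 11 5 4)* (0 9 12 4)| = 7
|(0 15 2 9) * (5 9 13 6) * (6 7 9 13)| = |(0 15 2 6 5 13 7 9)| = 8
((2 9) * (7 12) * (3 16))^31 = (2 9)(3 16)(7 12)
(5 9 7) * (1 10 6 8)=[0, 10, 2, 3, 4, 9, 8, 5, 1, 7, 6]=(1 10 6 8)(5 9 7)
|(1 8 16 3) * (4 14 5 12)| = |(1 8 16 3)(4 14 5 12)| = 4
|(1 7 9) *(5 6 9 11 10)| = |(1 7 11 10 5 6 9)| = 7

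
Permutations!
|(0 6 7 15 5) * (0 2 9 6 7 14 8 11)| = 10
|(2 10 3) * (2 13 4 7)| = |(2 10 3 13 4 7)| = 6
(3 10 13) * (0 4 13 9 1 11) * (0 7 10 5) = (0 4 13 3 5)(1 11 7 10 9) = [4, 11, 2, 5, 13, 0, 6, 10, 8, 1, 9, 7, 12, 3]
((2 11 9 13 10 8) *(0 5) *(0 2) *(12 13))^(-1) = (0 8 10 13 12 9 11 2 5)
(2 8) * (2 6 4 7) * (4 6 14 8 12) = (2 12 4 7)(8 14) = [0, 1, 12, 3, 7, 5, 6, 2, 14, 9, 10, 11, 4, 13, 8]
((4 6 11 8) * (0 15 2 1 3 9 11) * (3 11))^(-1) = ((0 15 2 1 11 8 4 6)(3 9))^(-1) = (0 6 4 8 11 1 2 15)(3 9)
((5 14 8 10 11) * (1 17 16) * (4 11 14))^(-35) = ((1 17 16)(4 11 5)(8 10 14))^(-35) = (1 17 16)(4 11 5)(8 10 14)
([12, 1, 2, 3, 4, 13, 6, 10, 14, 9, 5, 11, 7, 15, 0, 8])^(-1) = (0 14 8 15 13 5 10 7 12)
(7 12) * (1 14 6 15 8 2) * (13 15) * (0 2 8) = [2, 14, 1, 3, 4, 5, 13, 12, 8, 9, 10, 11, 7, 15, 6, 0] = (0 2 1 14 6 13 15)(7 12)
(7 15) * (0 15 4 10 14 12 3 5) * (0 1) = (0 15 7 4 10 14 12 3 5 1) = [15, 0, 2, 5, 10, 1, 6, 4, 8, 9, 14, 11, 3, 13, 12, 7]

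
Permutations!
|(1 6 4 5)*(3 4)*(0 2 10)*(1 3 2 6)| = |(0 6 2 10)(3 4 5)| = 12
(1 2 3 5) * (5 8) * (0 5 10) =(0 5 1 2 3 8 10) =[5, 2, 3, 8, 4, 1, 6, 7, 10, 9, 0]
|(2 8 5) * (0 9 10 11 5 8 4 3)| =|(0 9 10 11 5 2 4 3)| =8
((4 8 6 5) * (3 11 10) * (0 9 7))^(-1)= ((0 9 7)(3 11 10)(4 8 6 5))^(-1)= (0 7 9)(3 10 11)(4 5 6 8)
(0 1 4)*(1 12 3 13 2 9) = (0 12 3 13 2 9 1 4) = [12, 4, 9, 13, 0, 5, 6, 7, 8, 1, 10, 11, 3, 2]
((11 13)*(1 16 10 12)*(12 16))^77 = (1 12)(10 16)(11 13)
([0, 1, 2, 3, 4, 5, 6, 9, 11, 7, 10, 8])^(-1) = (7 9)(8 11)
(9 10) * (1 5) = (1 5)(9 10) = [0, 5, 2, 3, 4, 1, 6, 7, 8, 10, 9]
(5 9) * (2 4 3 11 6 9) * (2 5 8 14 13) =(2 4 3 11 6 9 8 14 13) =[0, 1, 4, 11, 3, 5, 9, 7, 14, 8, 10, 6, 12, 2, 13]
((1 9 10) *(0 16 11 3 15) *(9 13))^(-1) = ((0 16 11 3 15)(1 13 9 10))^(-1) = (0 15 3 11 16)(1 10 9 13)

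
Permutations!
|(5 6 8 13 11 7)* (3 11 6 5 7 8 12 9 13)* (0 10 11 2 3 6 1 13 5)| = 8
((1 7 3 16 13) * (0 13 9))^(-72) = (0 16 7 13 9 3 1)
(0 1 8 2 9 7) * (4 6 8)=(0 1 4 6 8 2 9 7)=[1, 4, 9, 3, 6, 5, 8, 0, 2, 7]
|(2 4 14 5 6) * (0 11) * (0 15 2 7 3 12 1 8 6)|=42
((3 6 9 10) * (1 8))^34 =(3 9)(6 10)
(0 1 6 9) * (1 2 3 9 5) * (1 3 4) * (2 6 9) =(0 6 5 3 2 4 1 9) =[6, 9, 4, 2, 1, 3, 5, 7, 8, 0]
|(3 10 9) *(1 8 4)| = 3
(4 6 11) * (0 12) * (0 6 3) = [12, 1, 2, 0, 3, 5, 11, 7, 8, 9, 10, 4, 6] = (0 12 6 11 4 3)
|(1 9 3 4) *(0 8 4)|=|(0 8 4 1 9 3)|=6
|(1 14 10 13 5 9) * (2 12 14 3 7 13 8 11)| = |(1 3 7 13 5 9)(2 12 14 10 8 11)| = 6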